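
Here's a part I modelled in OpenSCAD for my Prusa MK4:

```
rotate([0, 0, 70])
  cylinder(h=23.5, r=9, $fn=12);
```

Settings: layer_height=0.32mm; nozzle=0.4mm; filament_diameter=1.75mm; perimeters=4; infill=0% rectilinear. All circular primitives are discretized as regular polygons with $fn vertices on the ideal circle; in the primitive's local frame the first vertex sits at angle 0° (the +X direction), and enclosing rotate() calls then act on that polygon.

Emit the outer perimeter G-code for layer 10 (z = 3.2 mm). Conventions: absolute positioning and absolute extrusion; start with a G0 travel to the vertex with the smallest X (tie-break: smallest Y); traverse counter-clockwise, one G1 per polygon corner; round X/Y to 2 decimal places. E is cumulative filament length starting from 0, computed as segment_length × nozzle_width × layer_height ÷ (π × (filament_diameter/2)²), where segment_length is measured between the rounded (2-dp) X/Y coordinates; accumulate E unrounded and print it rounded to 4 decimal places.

At z = 3.2 mm: the r=9 cylinder gives a regular 12-gon of circumradius 9 (constant along its height); (rotated 70° about Z; rotation is an isometry so areas/perimeters/island counts are preserved). The outline is a single polygon with 12 vertices. Extrusion per mm of travel: 0.4 × 0.32 / (π × 0.875²) = 0.053216. Accumulating E over each segment gives final E = 2.9750.

G0 X-8.86 Y-1.56 Z3.20
G1 X-6.89 Y-5.79 E0.2483
G1 X-3.08 Y-8.46 E0.4959
G1 X1.56 Y-8.86 E0.7437
G1 X5.79 Y-6.89 E0.9921
G1 X8.46 Y-3.08 E1.2396
G1 X8.86 Y1.56 E1.4875
G1 X6.89 Y5.79 E1.7358
G1 X3.08 Y8.46 E1.9834
G1 X-1.56 Y8.86 E2.2312
G1 X-5.79 Y6.89 E2.4795
G1 X-8.46 Y3.08 E2.7271
G1 X-8.86 Y-1.56 E2.9750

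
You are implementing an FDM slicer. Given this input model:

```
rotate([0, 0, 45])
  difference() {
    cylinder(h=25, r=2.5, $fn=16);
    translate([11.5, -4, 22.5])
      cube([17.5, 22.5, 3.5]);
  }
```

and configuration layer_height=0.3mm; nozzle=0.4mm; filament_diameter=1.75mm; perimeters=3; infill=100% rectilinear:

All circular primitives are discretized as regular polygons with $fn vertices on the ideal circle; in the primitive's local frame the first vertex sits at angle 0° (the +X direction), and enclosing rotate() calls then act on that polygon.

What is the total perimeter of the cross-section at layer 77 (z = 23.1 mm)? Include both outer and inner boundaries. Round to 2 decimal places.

At z = 23.1 mm: the r=2.5 cylinder contributes a regular 16-gon of circumradius 2.5 (perimeter = 2·16·2.500·sin(180°/16) = 15.61 mm); the cube at (11.5, -4) is present — its section is the full 17.5×22.5 rectangle (perimeter 80.00 mm); Taking the first minus the rest: starting from the r=2.5 cylinder, the 17.5×22.5 cube at (11.5, -4) misses the remaining region (no effect) — boundary = 15.61 mm; (rotated 45° about Z; rotation is an isometry so areas/perimeters/island counts are preserved). Overall, the cross-section is a single solid region. Total boundary length (outer) = 15.61 mm.

15.61 mm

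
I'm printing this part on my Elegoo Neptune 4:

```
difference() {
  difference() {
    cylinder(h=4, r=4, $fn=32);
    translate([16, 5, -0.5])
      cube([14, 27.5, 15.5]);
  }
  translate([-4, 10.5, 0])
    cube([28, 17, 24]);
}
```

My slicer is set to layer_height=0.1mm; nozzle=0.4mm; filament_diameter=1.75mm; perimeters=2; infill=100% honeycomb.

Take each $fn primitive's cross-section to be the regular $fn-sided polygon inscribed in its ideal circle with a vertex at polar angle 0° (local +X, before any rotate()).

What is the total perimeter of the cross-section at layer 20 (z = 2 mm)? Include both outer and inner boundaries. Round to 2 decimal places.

At z = 2 mm: the cylinder: section is a regular 32-gon, circumradius r=4 (perimeter = 2·32·4.000·sin(180°/32) = 25.09 mm); the cube at (16, 5) (footprint 14×27.5) is included at this height (perimeter 83.00 mm); Taking the first minus the rest: starting from the r=4 cylinder, the 14×27.5 cube at (16, 5) misses the remaining region (no effect) — boundary = 25.09 mm; the 28×17 cube at (-4, 10.5) contributes its full rectangle (perimeter 90.00 mm); Subtracting the remaining from the first: starting from the result so far, the 28×17 cube at (-4, 10.5) misses the remaining region (no effect) — boundary = 25.09 mm. Overall, the cross-section is a single solid region. Total boundary length (outer) = 25.09 mm.

25.09 mm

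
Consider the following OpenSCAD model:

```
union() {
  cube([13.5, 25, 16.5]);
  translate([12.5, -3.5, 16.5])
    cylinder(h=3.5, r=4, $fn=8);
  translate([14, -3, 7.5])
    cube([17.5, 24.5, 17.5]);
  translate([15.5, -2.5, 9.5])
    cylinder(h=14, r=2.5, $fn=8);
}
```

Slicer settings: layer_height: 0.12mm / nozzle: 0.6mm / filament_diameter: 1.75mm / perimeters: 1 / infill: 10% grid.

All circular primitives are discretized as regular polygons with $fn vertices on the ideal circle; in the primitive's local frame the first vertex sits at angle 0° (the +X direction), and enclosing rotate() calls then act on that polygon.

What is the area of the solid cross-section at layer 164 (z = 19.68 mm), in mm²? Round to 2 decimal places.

471.20 mm²

At z = 19.68 mm: the cube is not intersected at this z (z outside [0, 16.5]); the r=4 cylinder at (12.5, -3.5) gives a regular 8-gon of circumradius 4 (constant along its height) (area = (8/2)·4.000²·sin(360°/8) = 45.25 mm²); the 17.5×24.5 cube at (14, -3) contributes its full rectangle (area 428.75 mm²); the cylinder at (15.5, -2.5): section is a regular 8-gon, circumradius r=2.5 (area = (8/2)·2.500²·sin(360°/8) = 17.68 mm²); Taking the union: the regions partially overlap — summed areas 491.68 mm² minus the doubly-counted overlap 20.48 mm² gives 471.20 mm² — area = 471.20 mm². Overall, the cross-section is a single solid region. Net area = 471.20 mm².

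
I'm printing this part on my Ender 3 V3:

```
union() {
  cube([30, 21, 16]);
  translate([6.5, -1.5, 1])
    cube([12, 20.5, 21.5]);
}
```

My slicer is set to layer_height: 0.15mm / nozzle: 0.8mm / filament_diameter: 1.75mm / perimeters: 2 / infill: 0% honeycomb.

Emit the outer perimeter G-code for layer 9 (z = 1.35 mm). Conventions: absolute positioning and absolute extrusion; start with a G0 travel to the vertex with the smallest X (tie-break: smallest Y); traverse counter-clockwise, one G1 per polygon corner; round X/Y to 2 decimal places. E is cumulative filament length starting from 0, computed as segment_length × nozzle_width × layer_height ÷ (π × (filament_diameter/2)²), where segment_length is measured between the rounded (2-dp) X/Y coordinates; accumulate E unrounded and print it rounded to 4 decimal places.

At z = 1.35 mm: the 30×21 cube contributes its full rectangle; the cube at (6.5, -1.5) is present — its section is the full 12×20.5 rectangle; Merging all regions: the regions partially overlap (shared area 228.00 mm²), so overlapping operands fuse into one piece — 1 connected region. The outline is a single polygon with 8 vertices. Extrusion per mm of travel: 0.8 × 0.15 / (π × 0.875²) = 0.049890. Accumulating E over each segment gives final E = 5.2385.

G0 X0.00 Y0.00 Z1.35
G1 X6.50 Y0.00 E0.3243
G1 X6.50 Y-1.50 E0.3991
G1 X18.50 Y-1.50 E0.9978
G1 X18.50 Y0.00 E1.0726
G1 X30.00 Y0.00 E1.6464
G1 X30.00 Y21.00 E2.6941
G1 X0.00 Y21.00 E4.1908
G1 X0.00 Y0.00 E5.2385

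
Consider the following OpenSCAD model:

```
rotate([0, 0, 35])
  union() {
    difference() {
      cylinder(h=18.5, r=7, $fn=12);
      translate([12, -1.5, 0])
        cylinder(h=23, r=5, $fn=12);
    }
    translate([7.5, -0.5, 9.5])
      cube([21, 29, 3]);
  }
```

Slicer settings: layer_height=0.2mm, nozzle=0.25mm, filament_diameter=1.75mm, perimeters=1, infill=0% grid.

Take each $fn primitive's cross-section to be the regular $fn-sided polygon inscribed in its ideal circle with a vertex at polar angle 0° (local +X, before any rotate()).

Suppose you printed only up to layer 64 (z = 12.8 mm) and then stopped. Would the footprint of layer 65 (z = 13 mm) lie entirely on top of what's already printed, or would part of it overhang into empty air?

entirely on top

Compare the two slices. At z = 12.8: the cylinder: section is a regular 12-gon, circumradius r=7 (area = (12/2)·7.000²·sin(360°/12) = 147.00 mm²); the cylinder at (12, -1.5): section is a regular 12-gon, circumradius r=5 (area = (12/2)·5.000²·sin(360°/12) = 75.00 mm²); Taking the first minus the rest: starting from the r=7 cylinder (147.00 mm²), the r=5 cylinder at (12, -1.5) misses the remaining region (no effect) — area = 147.00 mm²; the cube at (7.5, -0.5) is absent (z outside [9.5, 12.5]); Taking the union: only that combined region is present, so the union is just that shape — area = 147.00 mm²; (rotated 35° about Z; rotation is an isometry so areas/perimeters/island counts are preserved). At z = 13: the r=7 cylinder contributes a regular 12-gon of circumradius 7 (area = (12/2)·7.000²·sin(360°/12) = 147.00 mm²); the r=5 cylinder at (12, -1.5) contributes a regular 12-gon of circumradius 5 (area = (12/2)·5.000²·sin(360°/12) = 75.00 mm²); Subtracting the remaining from the first: starting from the r=7 cylinder (147.00 mm²), the r=5 cylinder at (12, -1.5) misses the remaining region (no effect) — area = 147.00 mm²; the cube at (7.5, -0.5) does not reach this height (z outside [9.5, 12.5]); Merging all regions: only the result so far is present, so the union is just that shape — area = 147.00 mm²; (rotated 35° about Z; rotation is an isometry so areas/perimeters/island counts are preserved). Checking containment: the cross-section at z = 13 is a subset of the cross-section at z = 12.8.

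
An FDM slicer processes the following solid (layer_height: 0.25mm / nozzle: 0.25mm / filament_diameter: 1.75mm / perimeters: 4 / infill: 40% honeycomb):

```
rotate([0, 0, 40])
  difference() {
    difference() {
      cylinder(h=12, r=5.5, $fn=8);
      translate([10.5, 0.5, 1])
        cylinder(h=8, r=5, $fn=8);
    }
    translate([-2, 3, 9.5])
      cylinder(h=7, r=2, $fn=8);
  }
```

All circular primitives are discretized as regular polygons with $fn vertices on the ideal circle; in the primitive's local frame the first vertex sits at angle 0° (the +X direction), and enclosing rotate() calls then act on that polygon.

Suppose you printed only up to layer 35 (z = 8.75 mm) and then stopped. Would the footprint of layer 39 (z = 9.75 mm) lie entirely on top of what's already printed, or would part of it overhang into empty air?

Compare the two slices. At z = 8.75: the cylinder: section is a regular 8-gon, circumradius r=5.5 (area = (8/2)·5.500²·sin(360°/8) = 85.56 mm²); the r=5 cylinder at (10.5, 0.5) contributes a regular 8-gon of circumradius 5 (area = (8/2)·5.000²·sin(360°/8) = 70.71 mm²); After the difference (first − rest): starting from the r=5.5 cylinder (85.56 mm²), the r=5 cylinder at (10.5, 0.5) misses the remaining region (no effect) — area = 85.56 mm²; the cylinder at (-2, 3) is absent (z outside [9.5, 16.5]); Taking the first minus the rest: none of the subtracted shapes is present at this height, so the result so far is unchanged — area = 85.56 mm²; (whole slice rotated 40° about Z — lengths, areas and connectivity unchanged). At z = 9.75: the cylinder: section is a regular 8-gon, circumradius r=5.5 (area = (8/2)·5.500²·sin(360°/8) = 85.56 mm²); the cylinder at (10.5, 0.5) is absent (z outside [1, 9]); After the difference (first − rest): none of the subtracted shapes is present at this height, so the r=5.5 cylinder is unchanged — area = 85.56 mm²; the r=2 cylinder at (-2, 3) contributes a regular 8-gon of circumradius 2 (area = (8/2)·2.000²·sin(360°/8) = 11.31 mm²); After the difference (first − rest): starting from that combined region (85.56 mm²), the r=2 cylinder at (-2, 3) partially overlaps it — only the 10.76 mm² overlap (of its 11.31 mm²) is removed, clipping the outline — area = 74.80 mm²; (rotated 40° about Z; rotation is an isometry so areas/perimeters/island counts are preserved). Checking containment: the cross-section at z = 9.75 is a subset of the cross-section at z = 8.75.

entirely on top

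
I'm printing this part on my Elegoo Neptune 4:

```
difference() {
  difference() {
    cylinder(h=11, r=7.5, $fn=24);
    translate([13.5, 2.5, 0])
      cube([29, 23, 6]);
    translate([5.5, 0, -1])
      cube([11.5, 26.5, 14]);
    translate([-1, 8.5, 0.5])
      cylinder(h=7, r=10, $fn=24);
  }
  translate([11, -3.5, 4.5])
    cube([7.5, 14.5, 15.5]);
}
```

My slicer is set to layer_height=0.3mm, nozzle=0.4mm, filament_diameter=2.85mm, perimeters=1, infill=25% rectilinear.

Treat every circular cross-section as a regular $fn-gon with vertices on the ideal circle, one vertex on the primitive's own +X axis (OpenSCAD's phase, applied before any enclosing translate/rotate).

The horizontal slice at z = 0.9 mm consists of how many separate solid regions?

1

At z = 0.9 mm: the r=7.5 cylinder contributes a regular 24-gon of circumradius 7.5; the 29×23 cube at (13.5, 2.5) contributes its full rectangle; the 11.5×26.5 cube at (5.5, 0) contributes its full rectangle; the cylinder at (-1, 8.5): section is a regular 24-gon, circumradius r=10; Subtracting the remaining from the first: starting from the r=7.5 cylinder, the 29×23 cube at (13.5, 2.5) misses the remaining region (no effect); the 11.5×26.5 cube at (5.5, 0) partially overlaps it — only the 6.76 mm² overlap (of its 304.75 mm²) is removed, clipping the outline; the r=10 cylinder at (-1, 8.5) partially overlaps it — only the 89.47 mm² overlap (of its 310.58 mm²) is removed, clipping the outline — 1 connected region; the cube at (11, -3.5) is not intersected at this z (z outside [4.5, 20]); Taking the first minus the rest: none of the subtracted shapes is present at this height, so the result so far is unchanged — 1 connected region. The result has 1 disconnected region.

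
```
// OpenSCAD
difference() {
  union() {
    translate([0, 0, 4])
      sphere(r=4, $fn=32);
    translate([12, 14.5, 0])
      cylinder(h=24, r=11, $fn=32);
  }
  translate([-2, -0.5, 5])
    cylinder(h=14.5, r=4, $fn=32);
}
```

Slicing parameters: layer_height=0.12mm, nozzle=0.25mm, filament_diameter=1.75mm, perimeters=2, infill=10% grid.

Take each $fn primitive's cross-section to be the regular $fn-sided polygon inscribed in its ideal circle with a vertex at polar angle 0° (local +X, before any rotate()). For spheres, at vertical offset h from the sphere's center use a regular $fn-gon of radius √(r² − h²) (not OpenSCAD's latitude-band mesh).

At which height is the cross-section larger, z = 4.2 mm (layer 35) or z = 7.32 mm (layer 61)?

Layer 35 (z = 4.2): the sphere: section is a regular 32-gon, circumradius = √(r²−h²) = √(4²−0.2²) = 3.995 (area = (32/2)·3.995²·sin(360°/32) = 49.82 mm²); the r=11 cylinder at (12, 14.5) contributes a regular 32-gon of circumradius 11 (area = (32/2)·11.000²·sin(360°/32) = 377.69 mm²); Combining (union): the 2 present regions are separate (no shared area or edge), so areas and boundary lengths simply add and each stays a separate island — area = 427.51 mm²; the cylinder at (-2, -0.5) does not reach this height (z outside [5, 19.5]); Subtracting the remaining from the first: none of the subtracted shapes is present at this height, so that combined region is unchanged — area = 427.51 mm². So its area = 427.51 mm². Layer 61 (z = 7.32): the sphere: section is a regular 32-gon, circumradius = √(r²−h²) = √(4²−3.32²) = 2.231 (area = (32/2)·2.231²·sin(360°/32) = 15.54 mm²); the r=11 cylinder at (12, 14.5) gives a regular 32-gon of circumradius 11 (constant along its height) (area = (32/2)·11.000²·sin(360°/32) = 377.69 mm²); Combining (union): the 2 present regions are separate (no shared area or edge), so areas and boundary lengths simply add and each stays a separate island — area = 393.23 mm²; the r=4 cylinder at (-2, -0.5) contributes a regular 32-gon of circumradius 4 (area = (32/2)·4.000²·sin(360°/32) = 49.94 mm²); Subtracting the remaining from the first: starting from that combined region (393.23 mm²), the r=4 cylinder at (-2, -0.5) partially overlaps it — only the 14.90 mm² overlap (of its 49.94 mm²) is removed, clipping the outline — area = 378.33 mm². So its area = 378.33 mm². Layer 35 is larger (427.51 vs 378.33 mm²).

layer 35 (z = 4.2 mm)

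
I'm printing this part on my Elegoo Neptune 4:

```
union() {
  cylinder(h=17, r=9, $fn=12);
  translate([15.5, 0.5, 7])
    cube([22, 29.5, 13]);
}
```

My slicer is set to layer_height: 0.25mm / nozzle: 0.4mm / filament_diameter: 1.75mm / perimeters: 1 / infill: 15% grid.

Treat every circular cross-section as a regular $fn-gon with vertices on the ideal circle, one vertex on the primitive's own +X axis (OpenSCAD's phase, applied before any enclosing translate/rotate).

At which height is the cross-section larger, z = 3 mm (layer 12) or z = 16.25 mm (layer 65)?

layer 65 (z = 16.25 mm)

Layer 12 (z = 3): the cylinder: section is a regular 12-gon, circumradius r=9 (area = (12/2)·9.000²·sin(360°/12) = 243.00 mm²); the cube at (15.5, 0.5) is absent (z outside [7, 20]); Merging all regions: only the r=9 cylinder is present, so the union is just that shape — area = 243.00 mm². So its area = 243.00 mm². Layer 65 (z = 16.25): the r=9 cylinder contributes a regular 12-gon of circumradius 9 (area = (12/2)·9.000²·sin(360°/12) = 243.00 mm²); the cube at (15.5, 0.5) is present — its section is the full 22×29.5 rectangle (area 649.00 mm²); Taking the union: the 2 present regions are separate (no shared area or edge), so areas and boundary lengths simply add and each stays a separate island — area = 892.00 mm². So its area = 892.00 mm². Layer 65 is larger (892.00 vs 243.00 mm²).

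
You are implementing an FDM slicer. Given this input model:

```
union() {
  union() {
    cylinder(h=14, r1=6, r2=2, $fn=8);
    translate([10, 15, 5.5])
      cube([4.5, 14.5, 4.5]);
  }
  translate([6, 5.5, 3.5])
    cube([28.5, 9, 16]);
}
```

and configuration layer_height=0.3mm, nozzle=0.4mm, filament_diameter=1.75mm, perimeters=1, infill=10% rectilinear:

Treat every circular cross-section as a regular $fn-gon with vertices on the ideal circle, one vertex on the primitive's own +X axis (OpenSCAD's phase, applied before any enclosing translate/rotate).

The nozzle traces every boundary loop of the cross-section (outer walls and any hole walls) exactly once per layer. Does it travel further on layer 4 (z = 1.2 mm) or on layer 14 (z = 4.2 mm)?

layer 14 (z = 4.2 mm)

Layer 4 (z = 1.2): the cone (r1=6→r2=2) has section circumradius 5.657 here — a regular 8-gon (perimeter = 2·8·5.657·sin(180°/8) = 34.64 mm); the cube at (10, 15) does not reach this height (z outside [5.5, 10]); Merging all regions: only the cone is present, so the union is just that shape — boundary = 34.64 mm; the cube at (6, 5.5) is not intersected at this z (z outside [3.5, 19.5]); Combining (union): only that combined region is present, so the union is just that shape — boundary = 34.64 mm. So its perimeter = 34.64 mm. Layer 14 (z = 4.2): the cone: at t=0.300 of its height the radius interpolates to r₁+(r₂−r₁)t = 4.800, giving a regular 8-gon of that circumradius (perimeter = 2·8·4.800·sin(180°/8) = 29.39 mm); the cube at (10, 15) does not reach this height (z outside [5.5, 10]); Combining (union): only the cone is present, so the union is just that shape — boundary = 29.39 mm; the cube at (6, 5.5) (footprint 28.5×9) is included at this height (perimeter 75.00 mm); Merging all regions: the 2 present regions are separate (no shared area or edge), so areas and boundary lengths simply add and each stays a separate island — boundary = 104.39 mm. So its perimeter = 104.39 mm. Layer 14 is larger (104.39 vs 34.64 mm).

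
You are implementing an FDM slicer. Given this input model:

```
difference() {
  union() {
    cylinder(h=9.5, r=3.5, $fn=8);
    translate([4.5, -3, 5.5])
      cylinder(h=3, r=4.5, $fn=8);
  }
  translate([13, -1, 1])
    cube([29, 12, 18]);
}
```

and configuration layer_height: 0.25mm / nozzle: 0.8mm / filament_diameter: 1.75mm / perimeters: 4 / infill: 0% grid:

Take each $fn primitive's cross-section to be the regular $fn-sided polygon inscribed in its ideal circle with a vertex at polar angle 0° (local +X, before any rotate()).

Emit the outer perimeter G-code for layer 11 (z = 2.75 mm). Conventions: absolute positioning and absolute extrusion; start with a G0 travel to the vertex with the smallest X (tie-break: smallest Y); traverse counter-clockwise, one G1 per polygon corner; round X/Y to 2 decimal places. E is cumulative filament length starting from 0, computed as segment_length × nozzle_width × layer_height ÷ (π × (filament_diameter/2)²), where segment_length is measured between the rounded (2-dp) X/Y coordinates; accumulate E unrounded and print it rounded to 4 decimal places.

At z = 2.75 mm: the r=3.5 cylinder contributes a regular 8-gon of circumradius 3.5; the cylinder at (4.5, -3) is absent (z outside [5.5, 8.5]); Taking the union: only the r=3.5 cylinder is present, so the union is just that shape — 1 connected region; the 29×12 cube at (13, -1) contributes its full rectangle; After the difference (first − rest): starting from the result so far, the 29×12 cube at (13, -1) misses the remaining region (no effect) — 1 connected region. The outline is a single polygon with 8 vertices. Extrusion per mm of travel: 0.8 × 0.25 / (π × 0.875²) = 0.083150. Accumulating E over each segment gives final E = 1.7802.

G0 X-3.50 Y0.00 Z2.75
G1 X-2.47 Y-2.47 E0.2225
G1 X0.00 Y-3.50 E0.4450
G1 X2.47 Y-2.47 E0.6676
G1 X3.50 Y0.00 E0.8901
G1 X2.47 Y2.47 E1.1126
G1 X0.00 Y3.50 E1.3351
G1 X-2.47 Y2.47 E1.5577
G1 X-3.50 Y0.00 E1.7802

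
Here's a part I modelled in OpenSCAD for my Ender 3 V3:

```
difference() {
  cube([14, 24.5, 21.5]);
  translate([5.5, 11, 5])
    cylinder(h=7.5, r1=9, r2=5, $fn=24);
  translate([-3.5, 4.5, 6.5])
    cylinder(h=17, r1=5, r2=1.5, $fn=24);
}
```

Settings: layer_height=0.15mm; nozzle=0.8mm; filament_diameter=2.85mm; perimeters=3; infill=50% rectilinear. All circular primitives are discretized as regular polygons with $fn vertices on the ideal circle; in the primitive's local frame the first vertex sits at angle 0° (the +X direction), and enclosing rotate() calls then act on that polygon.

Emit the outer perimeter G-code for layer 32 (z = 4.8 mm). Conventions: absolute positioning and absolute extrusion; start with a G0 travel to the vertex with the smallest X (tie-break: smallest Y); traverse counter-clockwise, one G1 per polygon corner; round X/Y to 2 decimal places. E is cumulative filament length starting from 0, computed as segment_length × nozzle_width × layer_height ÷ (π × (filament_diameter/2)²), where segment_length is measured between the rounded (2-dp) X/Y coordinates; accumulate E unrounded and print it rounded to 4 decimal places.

At z = 4.8 mm: the 14×24.5 cube contributes its full rectangle; the cone at (5.5, 11) is not intersected at this z (z outside [5, 12.5]); the cone at (-3.5, 4.5) does not reach this height (z outside [6.5, 23.5]); Subtracting the remaining from the first: none of the subtracted shapes is present at this height, so the 14×24.5 cube is unchanged — 1 connected region. The outline is a single polygon with 4 vertices. Extrusion per mm of travel: 0.8 × 0.15 / (π × 1.425²) = 0.018811. Accumulating E over each segment gives final E = 1.4484.

G0 X0.00 Y0.00 Z4.80
G1 X14.00 Y0.00 E0.2633
G1 X14.00 Y24.50 E0.7242
G1 X0.00 Y24.50 E0.9876
G1 X0.00 Y0.00 E1.4484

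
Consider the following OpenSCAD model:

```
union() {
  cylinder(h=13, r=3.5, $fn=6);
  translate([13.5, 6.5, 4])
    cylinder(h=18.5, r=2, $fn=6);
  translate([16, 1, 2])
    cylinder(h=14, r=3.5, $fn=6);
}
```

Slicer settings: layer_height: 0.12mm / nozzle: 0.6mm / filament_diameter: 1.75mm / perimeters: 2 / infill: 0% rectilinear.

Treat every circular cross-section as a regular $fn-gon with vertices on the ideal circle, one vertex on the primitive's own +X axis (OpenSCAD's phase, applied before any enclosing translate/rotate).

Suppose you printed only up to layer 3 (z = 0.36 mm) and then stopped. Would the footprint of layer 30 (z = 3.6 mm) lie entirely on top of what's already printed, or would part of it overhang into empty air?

Compare the two slices. At z = 0.36: the cylinder: section is a regular 6-gon, circumradius r=3.5 (area = (6/2)·3.500²·sin(360°/6) = 31.83 mm²); the cylinder at (13.5, 6.5) does not reach this height (z outside [4, 22.5]); the cylinder at (16, 1) is absent (z outside [2, 16]); Merging all regions: only the r=3.5 cylinder is present, so the union is just that shape — area = 31.83 mm². At z = 3.6: the r=3.5 cylinder contributes a regular 6-gon of circumradius 3.5 (area = (6/2)·3.500²·sin(360°/6) = 31.83 mm²); the cylinder at (13.5, 6.5) does not reach this height (z outside [4, 22.5]); the r=3.5 cylinder at (16, 1) contributes a regular 6-gon of circumradius 3.5 (area = (6/2)·3.500²·sin(360°/6) = 31.83 mm²); Combining (union): the 2 present regions are separate (no shared area or edge), so areas and boundary lengths simply add and each stays a separate island — area = 63.65 mm². Checking containment: at z = 3.6 the cross-section extends beyond the z = 0.36 cross-section by about 31.83 mm².

part overhangs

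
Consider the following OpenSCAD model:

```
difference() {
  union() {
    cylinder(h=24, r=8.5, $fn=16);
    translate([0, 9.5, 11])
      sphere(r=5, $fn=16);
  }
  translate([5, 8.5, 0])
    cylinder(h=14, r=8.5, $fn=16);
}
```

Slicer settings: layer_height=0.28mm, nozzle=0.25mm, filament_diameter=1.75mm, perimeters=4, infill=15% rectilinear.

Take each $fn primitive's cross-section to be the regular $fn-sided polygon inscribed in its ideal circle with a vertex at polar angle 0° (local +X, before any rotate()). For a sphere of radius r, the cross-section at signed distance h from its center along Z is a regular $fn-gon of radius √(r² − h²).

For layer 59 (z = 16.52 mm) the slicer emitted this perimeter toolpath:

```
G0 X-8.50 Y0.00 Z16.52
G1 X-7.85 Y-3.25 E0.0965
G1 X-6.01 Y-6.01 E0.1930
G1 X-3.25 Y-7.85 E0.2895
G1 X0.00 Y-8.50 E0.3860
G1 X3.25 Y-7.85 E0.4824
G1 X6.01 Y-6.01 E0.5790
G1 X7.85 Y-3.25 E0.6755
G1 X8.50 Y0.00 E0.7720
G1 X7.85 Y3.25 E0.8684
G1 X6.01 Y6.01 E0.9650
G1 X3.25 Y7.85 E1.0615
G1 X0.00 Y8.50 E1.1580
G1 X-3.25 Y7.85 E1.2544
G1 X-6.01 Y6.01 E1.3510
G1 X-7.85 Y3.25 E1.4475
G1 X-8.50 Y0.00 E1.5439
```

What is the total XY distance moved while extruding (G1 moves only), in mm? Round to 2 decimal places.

53.05 mm

Sum the Euclidean lengths of each G1 segment: total = 53.05 mm.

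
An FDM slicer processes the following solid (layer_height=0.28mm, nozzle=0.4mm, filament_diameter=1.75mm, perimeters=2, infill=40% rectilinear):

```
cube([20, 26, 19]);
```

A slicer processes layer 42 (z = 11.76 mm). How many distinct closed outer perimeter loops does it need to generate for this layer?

At z = 11.76 mm: the cube is present — its section is the full 20×26 rectangle. The result has 1 disconnected region.

1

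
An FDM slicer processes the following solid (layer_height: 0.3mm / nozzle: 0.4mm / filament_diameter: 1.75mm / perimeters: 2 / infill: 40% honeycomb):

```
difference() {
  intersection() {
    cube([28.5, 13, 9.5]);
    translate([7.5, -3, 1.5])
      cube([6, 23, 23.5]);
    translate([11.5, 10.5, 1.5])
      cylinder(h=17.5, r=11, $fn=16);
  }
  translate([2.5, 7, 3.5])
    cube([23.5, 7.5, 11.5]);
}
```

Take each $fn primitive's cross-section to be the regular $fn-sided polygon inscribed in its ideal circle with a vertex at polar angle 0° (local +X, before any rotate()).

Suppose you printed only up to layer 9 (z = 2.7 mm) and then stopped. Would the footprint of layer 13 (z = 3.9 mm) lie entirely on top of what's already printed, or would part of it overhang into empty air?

entirely on top

Compare the two slices. At z = 2.7: the 28.5×13 cube contributes its full rectangle (area 370.50 mm²); the cube at (7.5, -3) (footprint 6×23) is included at this height (area 138.00 mm²); the r=11 cylinder at (11.5, 10.5) gives a regular 16-gon of circumradius 11 (constant along its height) (area = (16/2)·11.000²·sin(360°/16) = 370.44 mm²); Taking the intersection: the 6×23 cube at (7.5, -3) partially overlaps the 28.5×13 cube; clipping to the common part keeps 78.00 mm²; the r=11 cylinder at (11.5, 10.5) partially overlaps the running intersection; clipping to the common part keeps 77.78 mm² — area = 77.78 mm²; the cube at (2.5, 7) is absent (z outside [3.5, 15]); After the difference (first − rest): none of the subtracted shapes is present at this height, so the result so far is unchanged — area = 77.78 mm². At z = 3.9: the cube (footprint 28.5×13) is included at this height (area 370.50 mm²); the cube at (7.5, -3) (footprint 6×23) is included at this height (area 138.00 mm²); the cylinder at (11.5, 10.5): section is a regular 16-gon, circumradius r=11 (area = (16/2)·11.000²·sin(360°/16) = 370.44 mm²); Keeping only the common overlap: the 6×23 cube at (7.5, -3) partially overlaps the 28.5×13 cube; clipping to the common part keeps 78.00 mm²; the r=11 cylinder at (11.5, 10.5) partially overlaps the running intersection; clipping to the common part keeps 77.78 mm² — area = 77.78 mm²; the cube at (2.5, 7) is present — its section is the full 23.5×7.5 rectangle (area 176.25 mm²); Taking the first minus the rest: starting from that combined region (77.78 mm²), the 23.5×7.5 cube at (2.5, 7) partially overlaps it — only the 36.00 mm² overlap (of its 176.25 mm²) is removed, clipping the outline — area = 41.78 mm². Checking containment: the cross-section at z = 3.9 is a subset of the cross-section at z = 2.7.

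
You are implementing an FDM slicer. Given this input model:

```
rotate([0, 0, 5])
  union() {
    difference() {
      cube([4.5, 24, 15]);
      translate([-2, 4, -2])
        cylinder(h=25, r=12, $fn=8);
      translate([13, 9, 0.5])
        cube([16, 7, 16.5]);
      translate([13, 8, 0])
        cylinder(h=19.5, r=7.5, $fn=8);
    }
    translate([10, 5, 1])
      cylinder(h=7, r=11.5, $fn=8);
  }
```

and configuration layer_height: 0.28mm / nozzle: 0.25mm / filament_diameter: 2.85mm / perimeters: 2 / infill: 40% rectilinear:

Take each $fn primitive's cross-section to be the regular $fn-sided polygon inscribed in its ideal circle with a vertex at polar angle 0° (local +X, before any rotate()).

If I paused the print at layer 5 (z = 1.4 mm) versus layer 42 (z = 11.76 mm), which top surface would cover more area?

layer 5 (z = 1.4 mm)

Layer 5 (z = 1.4): the cube (footprint 4.5×24) is included at this height (area 108.00 mm²); the r=12 cylinder at (-2, 4) gives a regular 8-gon of circumradius 12 (constant along its height) (area = (8/2)·12.000²·sin(360°/8) = 407.29 mm²); the cube at (13, 9) is present — its section is the full 16×7 rectangle (area 112.00 mm²); the cylinder at (13, 8): section is a regular 8-gon, circumradius r=7.5 (area = (8/2)·7.500²·sin(360°/8) = 159.10 mm²); After the difference (first − rest): starting from the 4.5×24 cube (108.00 mm²), the r=12 cylinder at (-2, 4) partially overlaps it — only the 64.08 mm² overlap (of its 407.29 mm²) is removed, clipping the outline; the 16×7 cube at (13, 9) misses the remaining region (no effect); the r=7.5 cylinder at (13, 8) misses the remaining region (no effect) — area = 43.92 mm²; the cylinder at (10, 5): section is a regular 8-gon, circumradius r=11.5 (area = (8/2)·11.500²·sin(360°/8) = 374.06 mm²); Taking the union: the regions partially overlap — summed areas 417.98 mm² minus the doubly-counted overlap 0.50 mm² gives 417.48 mm² — area = 417.48 mm²; (rotated 5° about Z; rotation is an isometry so areas/perimeters/island counts are preserved). So its area = 417.48 mm². Layer 42 (z = 11.76): the cube (footprint 4.5×24) is included at this height (area 108.00 mm²); the r=12 cylinder at (-2, 4) gives a regular 8-gon of circumradius 12 (constant along its height) (area = (8/2)·12.000²·sin(360°/8) = 407.29 mm²); the cube at (13, 9) is present — its section is the full 16×7 rectangle (area 112.00 mm²); the r=7.5 cylinder at (13, 8) contributes a regular 8-gon of circumradius 7.5 (area = (8/2)·7.500²·sin(360°/8) = 159.10 mm²); After the difference (first − rest): starting from the 4.5×24 cube (108.00 mm²), the r=12 cylinder at (-2, 4) partially overlaps it — only the 64.08 mm² overlap (of its 407.29 mm²) is removed, clipping the outline; the 16×7 cube at (13, 9) misses the remaining region (no effect); the r=7.5 cylinder at (13, 8) misses the remaining region (no effect) — area = 43.92 mm²; the cylinder at (10, 5) is not intersected at this z (z outside [1, 8]); Merging all regions: only that combined region is present, so the union is just that shape — area = 43.92 mm²; (whole slice rotated 5° about Z — lengths, areas and connectivity unchanged). So its area = 43.92 mm². Layer 5 is larger (417.48 vs 43.92 mm²).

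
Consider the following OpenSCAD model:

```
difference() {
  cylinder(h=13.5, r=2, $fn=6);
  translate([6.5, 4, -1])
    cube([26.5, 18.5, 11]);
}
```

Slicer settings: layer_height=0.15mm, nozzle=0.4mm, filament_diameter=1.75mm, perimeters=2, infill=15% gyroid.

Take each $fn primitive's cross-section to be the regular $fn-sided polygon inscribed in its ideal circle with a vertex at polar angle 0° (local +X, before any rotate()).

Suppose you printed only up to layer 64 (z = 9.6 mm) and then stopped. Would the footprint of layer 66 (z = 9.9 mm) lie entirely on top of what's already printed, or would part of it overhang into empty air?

Compare the two slices. At z = 9.6: the r=2 cylinder gives a regular 6-gon of circumradius 2 (constant along its height) (area = (6/2)·2.000²·sin(360°/6) = 10.39 mm²); the 26.5×18.5 cube at (6.5, 4) contributes its full rectangle (area 490.25 mm²); Subtracting the remaining from the first: starting from the r=2 cylinder (10.39 mm²), the 26.5×18.5 cube at (6.5, 4) misses the remaining region (no effect) — area = 10.39 mm². At z = 9.9: the r=2 cylinder contributes a regular 6-gon of circumradius 2 (area = (6/2)·2.000²·sin(360°/6) = 10.39 mm²); the cube at (6.5, 4) is present — its section is the full 26.5×18.5 rectangle (area 490.25 mm²); Subtracting the remaining from the first: starting from the r=2 cylinder (10.39 mm²), the 26.5×18.5 cube at (6.5, 4) misses the remaining region (no effect) — area = 10.39 mm². Checking containment: the cross-section at z = 9.9 is a subset of the cross-section at z = 9.6.

entirely on top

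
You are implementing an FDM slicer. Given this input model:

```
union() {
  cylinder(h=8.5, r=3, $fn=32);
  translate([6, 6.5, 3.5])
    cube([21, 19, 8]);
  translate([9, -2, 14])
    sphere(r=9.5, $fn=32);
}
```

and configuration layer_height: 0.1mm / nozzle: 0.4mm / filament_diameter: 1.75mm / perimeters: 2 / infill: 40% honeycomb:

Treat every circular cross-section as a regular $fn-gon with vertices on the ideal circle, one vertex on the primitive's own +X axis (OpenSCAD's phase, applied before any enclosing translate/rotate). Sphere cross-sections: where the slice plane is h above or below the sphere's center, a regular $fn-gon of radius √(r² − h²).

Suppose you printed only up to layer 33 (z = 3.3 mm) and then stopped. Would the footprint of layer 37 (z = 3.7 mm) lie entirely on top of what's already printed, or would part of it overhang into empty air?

Compare the two slices. At z = 3.3: the cylinder: section is a regular 32-gon, circumradius r=3 (area = (32/2)·3.000²·sin(360°/32) = 28.09 mm²); the cube at (6, 6.5) is not intersected at this z (z outside [3.5, 11.5]); the sphere at (9, -2) does not reach this height (|z−center|=10.700 > r=9.5); Combining (union): only the r=3 cylinder is present, so the union is just that shape — area = 28.09 mm². At z = 3.7: the r=3 cylinder gives a regular 32-gon of circumradius 3 (constant along its height) (area = (32/2)·3.000²·sin(360°/32) = 28.09 mm²); the 21×19 cube at (6, 6.5) contributes its full rectangle (area 399.00 mm²); the sphere at (9, -2) is not intersected at this z (|z−center|=10.300 > r=9.5); Taking the union: the 2 present regions are separate (no shared area or edge), so areas and boundary lengths simply add and each stays a separate island — area = 427.09 mm². Checking containment: at z = 3.7 the cross-section extends beyond the z = 3.3 cross-section by about 399.00 mm².

part overhangs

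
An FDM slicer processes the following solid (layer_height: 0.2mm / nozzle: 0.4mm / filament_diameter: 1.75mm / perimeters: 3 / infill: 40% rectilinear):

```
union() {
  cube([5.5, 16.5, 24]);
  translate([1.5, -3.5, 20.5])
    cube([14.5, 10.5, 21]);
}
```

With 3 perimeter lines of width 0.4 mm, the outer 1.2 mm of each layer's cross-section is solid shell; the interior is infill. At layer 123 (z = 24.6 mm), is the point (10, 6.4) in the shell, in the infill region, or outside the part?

At z = 24.6 mm: the cube is not intersected at this z (z outside [0, 24]); the cube at (1.5, -3.5) is present — its section is the full 14.5×10.5 rectangle; Taking the union: only the 14.5×10.5 cube at (1.5, -3.5) is present, so the union is just that shape — 1 connected region. Overall, the cross-section is a single solid region. The nearest boundary edge runs (16.00, 7.00)→(1.50, 7.00); distance from the point to it = 0.60 mm. The point is inside the cross-section, 0.60 mm from the nearest boundary — within the 1.2 mm shell band (3 × 0.4).

shell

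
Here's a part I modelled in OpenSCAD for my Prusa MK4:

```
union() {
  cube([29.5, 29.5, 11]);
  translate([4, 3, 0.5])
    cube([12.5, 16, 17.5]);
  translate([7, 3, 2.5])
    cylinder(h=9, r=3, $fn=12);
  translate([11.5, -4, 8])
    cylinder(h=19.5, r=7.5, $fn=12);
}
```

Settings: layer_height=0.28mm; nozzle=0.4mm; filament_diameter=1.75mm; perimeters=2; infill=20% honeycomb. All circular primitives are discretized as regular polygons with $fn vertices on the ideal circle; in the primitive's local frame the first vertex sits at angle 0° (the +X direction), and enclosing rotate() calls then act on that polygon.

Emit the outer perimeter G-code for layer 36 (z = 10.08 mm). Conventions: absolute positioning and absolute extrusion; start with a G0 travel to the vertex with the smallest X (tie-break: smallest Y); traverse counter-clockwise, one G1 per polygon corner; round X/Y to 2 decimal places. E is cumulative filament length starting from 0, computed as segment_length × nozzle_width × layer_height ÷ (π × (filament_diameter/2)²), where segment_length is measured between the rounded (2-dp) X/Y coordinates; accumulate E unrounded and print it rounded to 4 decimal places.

At z = 10.08 mm: the cube is present — its section is the full 29.5×29.5 rectangle; the 12.5×16 cube at (4, 3) contributes its full rectangle; the r=3 cylinder at (7, 3) contributes a regular 12-gon of circumradius 3; the r=7.5 cylinder at (11.5, -4) contributes a regular 12-gon of circumradius 7.5; Merging all regions: the regions partially overlap (shared area 255.71 mm²), so overlapping operands fuse into one piece — 1 connected region. The outline is a single polygon with 15 vertices. Extrusion per mm of travel: 0.4 × 0.28 / (π × 0.875²) = 0.046564. Accumulating E over each segment gives final E = 6.3919.

G0 X0.00 Y0.00 Z10.08
G1 X5.25 Y0.00 E0.2445
G1 X5.00 Y-0.25 E0.2609
G1 X4.00 Y-4.00 E0.4416
G1 X5.00 Y-7.75 E0.6224
G1 X7.75 Y-10.50 E0.8035
G1 X11.50 Y-11.50 E0.9842
G1 X15.25 Y-10.50 E1.1649
G1 X18.00 Y-7.75 E1.3460
G1 X19.00 Y-4.00 E1.5267
G1 X18.00 Y-0.25 E1.7074
G1 X17.75 Y0.00 E1.7239
G1 X29.50 Y0.00 E2.2710
G1 X29.50 Y29.50 E3.6447
G1 X0.00 Y29.50 E5.0183
G1 X0.00 Y0.00 E6.3919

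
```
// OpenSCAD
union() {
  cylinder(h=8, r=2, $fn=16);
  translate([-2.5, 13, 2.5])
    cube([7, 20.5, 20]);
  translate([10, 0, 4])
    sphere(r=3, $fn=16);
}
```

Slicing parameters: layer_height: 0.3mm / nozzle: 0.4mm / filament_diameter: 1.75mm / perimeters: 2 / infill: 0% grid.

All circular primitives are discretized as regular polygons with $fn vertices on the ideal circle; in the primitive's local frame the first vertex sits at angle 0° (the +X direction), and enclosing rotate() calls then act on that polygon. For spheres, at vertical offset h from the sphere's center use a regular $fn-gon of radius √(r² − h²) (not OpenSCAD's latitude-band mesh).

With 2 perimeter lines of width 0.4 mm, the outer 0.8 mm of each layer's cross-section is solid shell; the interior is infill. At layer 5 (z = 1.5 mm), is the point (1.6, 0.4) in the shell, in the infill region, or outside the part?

At z = 1.5 mm: the cylinder: section is a regular 16-gon, circumradius r=2; the cube at (-2.5, 13) is not intersected at this z (z outside [2.5, 22.5]); the sphere at (10, 0): section is a regular 16-gon, circumradius = √(r²−h²) = √(3²−2.5²) = 1.658; Merging all regions: the 2 present regions are separate (no shared area or edge), so areas and boundary lengths simply add and each stays a separate island — 2 connected regions. Overall, the cross-section has 2 separate islands. The nearest boundary edge runs (1.85, 0.77)→(2.00, 0.00); distance from the point to it = 0.31 mm. (Shell/infill is judged within the island containing the point — the largest one.) The point is inside the cross-section, 0.31 mm from the nearest boundary — within the 0.8 mm shell band (2 × 0.4).

shell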